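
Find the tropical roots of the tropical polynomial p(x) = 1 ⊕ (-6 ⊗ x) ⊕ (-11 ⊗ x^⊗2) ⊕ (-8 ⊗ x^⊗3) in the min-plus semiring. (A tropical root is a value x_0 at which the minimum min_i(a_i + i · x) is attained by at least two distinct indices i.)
Roots: {-3, 5, 7}

Each tropical root is a break point of the lower envelope of the lines y = a_i + i · x (there are 4 lines, with slopes 0, 1, ..., 3). Only the lines that attain the minimum somewhere contribute to roots; other lines are dominated. Here the surviving (envelope) indices are i = 3, i = 2, i = 1, i = 0.
Intersections between consecutive envelope lines give the roots: for adjacent envelope indices i < j the intersection is x = (a_i − a_j) / (j − i). Reading off the sorted break points: {-3, 5, 7}.
Verification: at each break x_0, at least two indices attain the minimum of min_i(a_i + i · x_0).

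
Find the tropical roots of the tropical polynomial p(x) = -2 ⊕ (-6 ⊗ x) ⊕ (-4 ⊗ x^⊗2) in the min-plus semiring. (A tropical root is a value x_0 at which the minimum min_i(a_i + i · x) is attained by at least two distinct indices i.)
Roots: {-2, 4}

Each tropical root is a break point of the lower envelope of the lines y = a_i + i · x (there are 3 lines, with slopes 0, 1, ..., 2). Only the lines that attain the minimum somewhere contribute to roots; other lines are dominated. Here the surviving (envelope) indices are i = 2, i = 1, i = 0.
Intersections between consecutive envelope lines give the roots: for adjacent envelope indices i < j the intersection is x = (a_i − a_j) / (j − i). Reading off the sorted break points: {-2, 4}.
Verification: at each break x_0, at least two indices attain the minimum of min_i(a_i + i · x_0).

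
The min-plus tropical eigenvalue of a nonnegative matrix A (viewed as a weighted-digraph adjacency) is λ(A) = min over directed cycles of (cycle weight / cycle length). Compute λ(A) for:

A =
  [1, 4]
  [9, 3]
λ(A) = 1

Enumerate directed cycles and compute their means (weight / length). Sample:
  cycle 0 → 0: weight = 1, length = 1, mean = 1/1 ≈ 1.000
  cycle 1 → 1: weight = 3, length = 1, mean = 3/1 ≈ 3.000
  cycle 0 → 1 → 0: weight = 13, length = 2, mean = 13/2 ≈ 6.500
  cycle 1 → 0 → 1: weight = 13, length = 2, mean = 13/2 ≈ 6.500
Minimum mean = 1.000, attained e.g. along the cycle 0 → 0 with weight 1 and length 1. So λ(A) = 1/1 = 1.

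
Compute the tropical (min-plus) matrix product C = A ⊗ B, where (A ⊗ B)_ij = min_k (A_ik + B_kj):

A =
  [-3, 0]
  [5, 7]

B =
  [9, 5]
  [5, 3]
A ⊗ B =
  [5, 2]
  [12, 10]

Apply the min-plus product entry-by-entry:
  C[0][0] = min over k of (A[0][0] + B[0][0] = -3 + 9 = 6, A[0][1] + B[1][0] = 0 + 5 = 5) = 5 (attained at k = 1)
  C[0][1] = min over k of (A[0][0] + B[0][1] = -3 + 5 = 2, A[0][1] + B[1][1] = 0 + 3 = 3) = 2 (attained at k = 0)
  C[1][0] = min over k of (A[1][0] + B[0][0] = 5 + 9 = 14, A[1][1] + B[1][0] = 7 + 5 = 12) = 12 (attained at k = 1)
  C[1][1] = min over k of (A[1][0] + B[0][1] = 5 + 5 = 10, A[1][1] + B[1][1] = 7 + 3 = 10) = 10 (attained at k = 0)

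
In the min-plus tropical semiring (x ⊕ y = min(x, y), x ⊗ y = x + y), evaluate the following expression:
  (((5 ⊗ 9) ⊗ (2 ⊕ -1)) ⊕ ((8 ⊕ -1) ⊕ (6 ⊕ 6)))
(((5 ⊗ 9) ⊗ (2 ⊕ -1)) ⊕ ((8 ⊕ -1) ⊕ (6 ⊕ 6))) = -1

Expand innermost to outermost. Recall ⊕ takes the minimum of its arguments and ⊗ takes their sum. Working out the expression (((5 ⊗ 9) ⊗ (2 ⊕ -1)) ⊕ ((8 ⊕ -1) ⊕ (6 ⊕ 6))) gives -1.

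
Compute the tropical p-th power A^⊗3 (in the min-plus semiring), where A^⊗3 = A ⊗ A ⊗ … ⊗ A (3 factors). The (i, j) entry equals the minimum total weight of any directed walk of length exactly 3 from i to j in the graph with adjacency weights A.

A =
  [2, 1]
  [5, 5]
A^⊗3 =
  [6, 5]
  [9, 8]

Each entry (A^⊗3)_ij equals the minimum over all length-3 walks i = v_0 → v_1 → … → v_3 = j of Σ_t A[v_t][v_{t+1}]. For example, for (i, j) = (0, 1) we minimise over 4 possible intermediate vertex sequences; the minimum is 5, attained along the walk 0 → 0 → 0 → 1.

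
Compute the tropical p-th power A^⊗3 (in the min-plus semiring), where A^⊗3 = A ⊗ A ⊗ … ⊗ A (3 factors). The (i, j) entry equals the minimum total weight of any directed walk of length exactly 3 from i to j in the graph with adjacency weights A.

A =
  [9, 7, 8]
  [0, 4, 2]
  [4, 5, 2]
A^⊗3 =
  [11, 14, 11]
  [7, 9, 6]
  [7, 9, 6]

Each entry (A^⊗3)_ij equals the minimum over all length-3 walks i = v_0 → v_1 → … → v_3 = j of Σ_t A[v_t][v_{t+1}]. For example, for (i, j) = (0, 2) we minimise over 9 possible intermediate vertex sequences; the minimum is 11, attained along the walk 0 → 1 → 2 → 2.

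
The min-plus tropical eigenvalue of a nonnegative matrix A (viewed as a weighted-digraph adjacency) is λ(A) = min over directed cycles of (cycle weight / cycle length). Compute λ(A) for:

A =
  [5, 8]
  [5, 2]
λ(A) = 2

Enumerate directed cycles and compute their means (weight / length). Sample:
  cycle 0 → 0: weight = 5, length = 1, mean = 5/1 ≈ 5.000
  cycle 1 → 1: weight = 2, length = 1, mean = 2/1 ≈ 2.000
  cycle 0 → 1 → 0: weight = 13, length = 2, mean = 13/2 ≈ 6.500
  cycle 1 → 0 → 1: weight = 13, length = 2, mean = 13/2 ≈ 6.500
Minimum mean = 2.000, attained e.g. along the cycle 1 → 1 with weight 2 and length 1. So λ(A) = 2/1 = 2.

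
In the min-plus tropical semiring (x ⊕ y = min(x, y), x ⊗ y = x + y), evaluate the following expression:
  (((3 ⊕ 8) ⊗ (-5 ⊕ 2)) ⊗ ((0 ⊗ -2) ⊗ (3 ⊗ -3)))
(((3 ⊕ 8) ⊗ (-5 ⊕ 2)) ⊗ ((0 ⊗ -2) ⊗ (3 ⊗ -3))) = -4

Expand innermost to outermost. Recall ⊕ takes the minimum of its arguments and ⊗ takes their sum. Working out the expression (((3 ⊕ 8) ⊗ (-5 ⊕ 2)) ⊗ ((0 ⊗ -2) ⊗ (3 ⊗ -3))) gives -4.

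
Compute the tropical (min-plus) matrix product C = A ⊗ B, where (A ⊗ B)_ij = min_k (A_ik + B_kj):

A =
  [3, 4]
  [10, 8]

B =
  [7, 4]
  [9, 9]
A ⊗ B =
  [10, 7]
  [17, 14]

Apply the min-plus product entry-by-entry:
  C[0][0] = min over k of (A[0][0] + B[0][0] = 3 + 7 = 10, A[0][1] + B[1][0] = 4 + 9 = 13) = 10 (attained at k = 0)
  C[0][1] = min over k of (A[0][0] + B[0][1] = 3 + 4 = 7, A[0][1] + B[1][1] = 4 + 9 = 13) = 7 (attained at k = 0)
  C[1][0] = min over k of (A[1][0] + B[0][0] = 10 + 7 = 17, A[1][1] + B[1][0] = 8 + 9 = 17) = 17 (attained at k = 0)
  C[1][1] = min over k of (A[1][0] + B[0][1] = 10 + 4 = 14, A[1][1] + B[1][1] = 8 + 9 = 17) = 14 (attained at k = 0)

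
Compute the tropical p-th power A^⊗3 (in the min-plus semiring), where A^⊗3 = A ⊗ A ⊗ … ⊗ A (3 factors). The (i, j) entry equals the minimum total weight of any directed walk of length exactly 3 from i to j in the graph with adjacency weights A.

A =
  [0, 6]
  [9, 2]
A^⊗3 =
  [0, 6]
  [9, 6]

Each entry (A^⊗3)_ij equals the minimum over all length-3 walks i = v_0 → v_1 → … → v_3 = j of Σ_t A[v_t][v_{t+1}]. For example, for (i, j) = (0, 1) we minimise over 4 possible intermediate vertex sequences; the minimum is 6, attained along the walk 0 → 0 → 0 → 1.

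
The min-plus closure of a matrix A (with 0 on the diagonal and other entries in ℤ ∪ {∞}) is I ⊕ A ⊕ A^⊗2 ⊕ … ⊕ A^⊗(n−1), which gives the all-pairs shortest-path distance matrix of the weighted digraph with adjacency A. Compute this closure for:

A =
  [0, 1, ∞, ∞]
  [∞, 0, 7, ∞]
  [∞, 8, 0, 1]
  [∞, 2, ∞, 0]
Closure =
  [0, 1, 8, 9]
  [∞, 0, 7, 8]
  [∞, 3, 0, 1]
  [∞, 2, 9, 0]

This is the Floyd-Warshall all-pairs shortest-path computation. For each intermediate vertex k = 0, 1, …, 3, update dist[i][j] ← min(dist[i][j], dist[i][k] + dist[k][j]). The final matrix gives, for each (i, j), the minimum total weight of any directed path from i to j (possibly empty when i = j).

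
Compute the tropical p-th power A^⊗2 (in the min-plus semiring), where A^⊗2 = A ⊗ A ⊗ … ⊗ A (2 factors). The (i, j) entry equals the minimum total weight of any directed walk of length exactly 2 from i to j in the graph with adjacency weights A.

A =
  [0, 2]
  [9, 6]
A^⊗2 =
  [0, 2]
  [9, 11]

Each entry (A^⊗2)_ij equals the minimum over all length-2 walks i = v_0 → v_1 → … → v_2 = j of Σ_t A[v_t][v_{t+1}]. For example, for (i, j) = (0, 1) we minimise over 2 possible intermediate vertex sequences; the minimum is 2, attained along the walk 0 → 0 → 1.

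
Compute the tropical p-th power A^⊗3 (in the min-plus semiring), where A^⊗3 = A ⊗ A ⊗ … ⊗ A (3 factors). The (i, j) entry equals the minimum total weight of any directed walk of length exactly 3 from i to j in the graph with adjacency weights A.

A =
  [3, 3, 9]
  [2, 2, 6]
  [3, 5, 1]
A^⊗3 =
  [7, 7, 10]
  [6, 6, 8]
  [5, 7, 3]

Each entry (A^⊗3)_ij equals the minimum over all length-3 walks i = v_0 → v_1 → … → v_3 = j of Σ_t A[v_t][v_{t+1}]. For example, for (i, j) = (0, 2) we minimise over 9 possible intermediate vertex sequences; the minimum is 10, attained along the walk 0 → 1 → 2 → 2.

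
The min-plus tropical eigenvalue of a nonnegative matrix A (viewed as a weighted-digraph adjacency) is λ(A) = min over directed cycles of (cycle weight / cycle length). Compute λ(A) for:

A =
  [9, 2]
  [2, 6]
λ(A) = 2

Enumerate directed cycles and compute their means (weight / length). Sample:
  cycle 0 → 0: weight = 9, length = 1, mean = 9/1 ≈ 9.000
  cycle 1 → 1: weight = 6, length = 1, mean = 6/1 ≈ 6.000
  cycle 0 → 1 → 0: weight = 4, length = 2, mean = 4/2 ≈ 2.000
  cycle 1 → 0 → 1: weight = 4, length = 2, mean = 4/2 ≈ 2.000
Minimum mean = 2.000, attained e.g. along the cycle 0 → 1 → 0 with weight 4 and length 2. So λ(A) = 4/2 = 2.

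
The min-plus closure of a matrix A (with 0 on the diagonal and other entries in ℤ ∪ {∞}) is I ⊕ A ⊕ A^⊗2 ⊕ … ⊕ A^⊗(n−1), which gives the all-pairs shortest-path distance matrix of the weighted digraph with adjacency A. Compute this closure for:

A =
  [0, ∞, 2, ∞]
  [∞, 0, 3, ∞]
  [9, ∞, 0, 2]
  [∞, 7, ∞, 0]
Closure =
  [0, 11, 2, 4]
  [12, 0, 3, 5]
  [9, 9, 0, 2]
  [19, 7, 10, 0]

This is the Floyd-Warshall all-pairs shortest-path computation. For each intermediate vertex k = 0, 1, …, 3, update dist[i][j] ← min(dist[i][j], dist[i][k] + dist[k][j]). The final matrix gives, for each (i, j), the minimum total weight of any directed path from i to j (possibly empty when i = j).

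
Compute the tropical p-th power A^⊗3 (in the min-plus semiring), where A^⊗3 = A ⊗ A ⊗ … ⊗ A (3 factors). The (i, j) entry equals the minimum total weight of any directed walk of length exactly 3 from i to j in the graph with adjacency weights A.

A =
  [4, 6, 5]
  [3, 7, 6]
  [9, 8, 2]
A^⊗3 =
  [12, 14, 9]
  [11, 13, 10]
  [13, 12, 6]

Each entry (A^⊗3)_ij equals the minimum over all length-3 walks i = v_0 → v_1 → … → v_3 = j of Σ_t A[v_t][v_{t+1}]. For example, for (i, j) = (0, 2) we minimise over 9 possible intermediate vertex sequences; the minimum is 9, attained along the walk 0 → 2 → 2 → 2.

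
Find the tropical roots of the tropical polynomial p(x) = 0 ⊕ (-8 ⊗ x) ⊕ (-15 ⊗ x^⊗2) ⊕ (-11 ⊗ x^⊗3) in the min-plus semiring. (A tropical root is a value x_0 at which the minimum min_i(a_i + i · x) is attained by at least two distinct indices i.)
Roots: {-4, 7, 8}

Each tropical root is a break point of the lower envelope of the lines y = a_i + i · x (there are 4 lines, with slopes 0, 1, ..., 3). Only the lines that attain the minimum somewhere contribute to roots; other lines are dominated. Here the surviving (envelope) indices are i = 3, i = 2, i = 1, i = 0.
Intersections between consecutive envelope lines give the roots: for adjacent envelope indices i < j the intersection is x = (a_i − a_j) / (j − i). Reading off the sorted break points: {-4, 7, 8}.
Verification: at each break x_0, at least two indices attain the minimum of min_i(a_i + i · x_0).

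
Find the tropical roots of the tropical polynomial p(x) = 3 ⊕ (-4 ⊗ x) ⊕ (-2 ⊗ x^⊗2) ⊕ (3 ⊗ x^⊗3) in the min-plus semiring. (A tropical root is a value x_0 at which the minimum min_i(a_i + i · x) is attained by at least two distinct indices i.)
Roots: {-5, -2, 7}

Each tropical root is a break point of the lower envelope of the lines y = a_i + i · x (there are 4 lines, with slopes 0, 1, ..., 3). Only the lines that attain the minimum somewhere contribute to roots; other lines are dominated. Here the surviving (envelope) indices are i = 3, i = 2, i = 1, i = 0.
Intersections between consecutive envelope lines give the roots: for adjacent envelope indices i < j the intersection is x = (a_i − a_j) / (j − i). Reading off the sorted break points: {-5, -2, 7}.
Verification: at each break x_0, at least two indices attain the minimum of min_i(a_i + i · x_0).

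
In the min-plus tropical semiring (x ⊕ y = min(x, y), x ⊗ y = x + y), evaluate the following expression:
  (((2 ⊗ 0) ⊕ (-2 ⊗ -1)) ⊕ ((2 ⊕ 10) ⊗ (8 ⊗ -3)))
(((2 ⊗ 0) ⊕ (-2 ⊗ -1)) ⊕ ((2 ⊕ 10) ⊗ (8 ⊗ -3))) = -3

Expand innermost to outermost. Recall ⊕ takes the minimum of its arguments and ⊗ takes their sum. Working out the expression (((2 ⊗ 0) ⊕ (-2 ⊗ -1)) ⊕ ((2 ⊕ 10) ⊗ (8 ⊗ -3))) gives -3.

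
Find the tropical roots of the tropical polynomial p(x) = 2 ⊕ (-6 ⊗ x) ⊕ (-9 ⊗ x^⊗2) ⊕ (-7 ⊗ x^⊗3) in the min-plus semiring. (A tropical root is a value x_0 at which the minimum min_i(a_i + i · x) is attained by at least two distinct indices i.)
Roots: {-2, 3, 8}

Each tropical root is a break point of the lower envelope of the lines y = a_i + i · x (there are 4 lines, with slopes 0, 1, ..., 3). Only the lines that attain the minimum somewhere contribute to roots; other lines are dominated. Here the surviving (envelope) indices are i = 3, i = 2, i = 1, i = 0.
Intersections between consecutive envelope lines give the roots: for adjacent envelope indices i < j the intersection is x = (a_i − a_j) / (j − i). Reading off the sorted break points: {-2, 3, 8}.
Verification: at each break x_0, at least two indices attain the minimum of min_i(a_i + i · x_0).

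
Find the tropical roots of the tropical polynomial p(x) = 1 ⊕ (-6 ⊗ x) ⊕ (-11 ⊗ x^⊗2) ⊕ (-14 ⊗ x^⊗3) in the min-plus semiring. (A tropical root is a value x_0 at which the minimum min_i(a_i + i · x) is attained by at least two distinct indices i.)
Roots: {3, 5, 7}

Each tropical root is a break point of the lower envelope of the lines y = a_i + i · x (there are 4 lines, with slopes 0, 1, ..., 3). Only the lines that attain the minimum somewhere contribute to roots; other lines are dominated. Here the surviving (envelope) indices are i = 3, i = 2, i = 1, i = 0.
Intersections between consecutive envelope lines give the roots: for adjacent envelope indices i < j the intersection is x = (a_i − a_j) / (j − i). Reading off the sorted break points: {3, 5, 7}.
Verification: at each break x_0, at least two indices attain the minimum of min_i(a_i + i · x_0).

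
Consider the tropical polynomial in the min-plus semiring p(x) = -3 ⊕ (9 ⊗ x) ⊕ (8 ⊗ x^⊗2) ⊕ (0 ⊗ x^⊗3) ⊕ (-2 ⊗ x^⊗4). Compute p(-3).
p(-3) = -14

A tropical monomial a ⊗ x^⊗i evaluates to a + i · x. Evaluating each term at x = -3:
  Term 0 contributes -3 + 0 · -3 = -3
  Term 1 contributes 9 + 1 · -3 = 6
  Term 2 contributes 8 + 2 · -3 = 2
  Term 3 contributes 0 + 3 · -3 = -9
  Term 4 contributes -2 + 4 · -3 = -14
p(-3) = ⊕ of these = min[-3, 6, 2, -9, -14] = -14.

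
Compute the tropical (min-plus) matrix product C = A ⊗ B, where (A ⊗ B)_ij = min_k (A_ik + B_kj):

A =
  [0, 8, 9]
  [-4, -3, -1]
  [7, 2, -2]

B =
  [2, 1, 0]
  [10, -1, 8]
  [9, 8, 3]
A ⊗ B =
  [2, 1, 0]
  [-2, -4, -4]
  [7, 1, 1]

Apply the min-plus product entry-by-entry:
  C[0][0] = min over k of (A[0][0] + B[0][0] = 0 + 2 = 2, A[0][1] + B[1][0] = 8 + 10 = 18, A[0][2] + B[2][0] = 9 + 9 = 18) = 2 (attained at k = 0)
  C[0][1] = min over k of (A[0][0] + B[0][1] = 0 + 1 = 1, A[0][1] + B[1][1] = 8 + -1 = 7, A[0][2] + B[2][1] = 9 + 8 = 17) = 1 (attained at k = 0)
  C[0][2] = min over k of (A[0][0] + B[0][2] = 0 + 0 = 0, A[0][1] + B[1][2] = 8 + 8 = 16, A[0][2] + B[2][2] = 9 + 3 = 12) = 0 (attained at k = 0)
  C[1][0] = min over k of (A[1][0] + B[0][0] = -4 + 2 = -2, A[1][1] + B[1][0] = -3 + 10 = 7, A[1][2] + B[2][0] = -1 + 9 = 8) = -2 (attained at k = 0)
  C[1][1] = min over k of (A[1][0] + B[0][1] = -4 + 1 = -3, A[1][1] + B[1][1] = -3 + -1 = -4, A[1][2] + B[2][1] = -1 + 8 = 7) = -4 (attained at k = 1)
  C[1][2] = min over k of (A[1][0] + B[0][2] = -4 + 0 = -4, A[1][1] + B[1][2] = -3 + 8 = 5, A[1][2] + B[2][2] = -1 + 3 = 2) = -4 (attained at k = 0)
  C[2][0] = min over k of (A[2][0] + B[0][0] = 7 + 2 = 9, A[2][1] + B[1][0] = 2 + 10 = 12, A[2][2] + B[2][0] = -2 + 9 = 7) = 7 (attained at k = 2)
  C[2][1] = min over k of (A[2][0] + B[0][1] = 7 + 1 = 8, A[2][1] + B[1][1] = 2 + -1 = 1, A[2][2] + B[2][1] = -2 + 8 = 6) = 1 (attained at k = 1)
  C[2][2] = min over k of (A[2][0] + B[0][2] = 7 + 0 = 7, A[2][1] + B[1][2] = 2 + 8 = 10, A[2][2] + B[2][2] = -2 + 3 = 1) = 1 (attained at k = 2)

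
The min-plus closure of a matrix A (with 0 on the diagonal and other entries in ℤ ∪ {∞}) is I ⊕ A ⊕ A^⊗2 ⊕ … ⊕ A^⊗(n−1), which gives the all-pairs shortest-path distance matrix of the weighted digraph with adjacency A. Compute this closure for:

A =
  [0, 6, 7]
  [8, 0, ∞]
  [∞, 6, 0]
Closure =
  [0, 6, 7]
  [8, 0, 15]
  [14, 6, 0]

This is the Floyd-Warshall all-pairs shortest-path computation. For each intermediate vertex k = 0, 1, …, 2, update dist[i][j] ← min(dist[i][j], dist[i][k] + dist[k][j]). The final matrix gives, for each (i, j), the minimum total weight of any directed path from i to j (possibly empty when i = j).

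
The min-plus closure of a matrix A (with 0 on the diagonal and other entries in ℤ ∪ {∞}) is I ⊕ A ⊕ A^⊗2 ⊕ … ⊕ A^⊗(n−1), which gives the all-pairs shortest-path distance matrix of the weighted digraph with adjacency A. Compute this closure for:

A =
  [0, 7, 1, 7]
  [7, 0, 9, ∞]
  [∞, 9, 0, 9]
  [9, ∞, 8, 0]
Closure =
  [0, 7, 1, 7]
  [7, 0, 8, 14]
  [16, 9, 0, 9]
  [9, 16, 8, 0]

This is the Floyd-Warshall all-pairs shortest-path computation. For each intermediate vertex k = 0, 1, …, 3, update dist[i][j] ← min(dist[i][j], dist[i][k] + dist[k][j]). The final matrix gives, for each (i, j), the minimum total weight of any directed path from i to j (possibly empty when i = j).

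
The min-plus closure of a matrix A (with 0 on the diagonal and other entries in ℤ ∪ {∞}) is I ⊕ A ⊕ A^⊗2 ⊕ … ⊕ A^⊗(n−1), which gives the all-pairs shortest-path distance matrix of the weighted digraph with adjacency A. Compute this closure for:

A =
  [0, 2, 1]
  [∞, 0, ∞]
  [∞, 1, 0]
Closure =
  [0, 2, 1]
  [∞, 0, ∞]
  [∞, 1, 0]

This is the Floyd-Warshall all-pairs shortest-path computation. For each intermediate vertex k = 0, 1, …, 2, update dist[i][j] ← min(dist[i][j], dist[i][k] + dist[k][j]). The final matrix gives, for each (i, j), the minimum total weight of any directed path from i to j (possibly empty when i = j).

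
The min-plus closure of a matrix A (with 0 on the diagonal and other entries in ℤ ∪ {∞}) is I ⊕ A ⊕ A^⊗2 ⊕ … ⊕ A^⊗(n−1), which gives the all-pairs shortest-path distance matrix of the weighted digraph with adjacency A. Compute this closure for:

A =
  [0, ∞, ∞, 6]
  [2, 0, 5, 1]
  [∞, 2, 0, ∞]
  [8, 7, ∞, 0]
Closure =
  [0, 13, 18, 6]
  [2, 0, 5, 1]
  [4, 2, 0, 3]
  [8, 7, 12, 0]

This is the Floyd-Warshall all-pairs shortest-path computation. For each intermediate vertex k = 0, 1, …, 3, update dist[i][j] ← min(dist[i][j], dist[i][k] + dist[k][j]). The final matrix gives, for each (i, j), the minimum total weight of any directed path from i to j (possibly empty when i = j).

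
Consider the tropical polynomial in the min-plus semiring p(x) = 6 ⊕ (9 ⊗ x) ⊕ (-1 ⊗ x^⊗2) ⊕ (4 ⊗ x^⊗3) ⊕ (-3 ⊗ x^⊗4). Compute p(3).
p(3) = 5

A tropical monomial a ⊗ x^⊗i evaluates to a + i · x. Evaluating each term at x = 3:
  Term 0 contributes 6 + 0 · 3 = 6
  Term 1 contributes 9 + 1 · 3 = 12
  Term 2 contributes -1 + 2 · 3 = 5
  Term 3 contributes 4 + 3 · 3 = 13
  Term 4 contributes -3 + 4 · 3 = 9
p(3) = ⊕ of these = min[6, 12, 5, 13, 9] = 5.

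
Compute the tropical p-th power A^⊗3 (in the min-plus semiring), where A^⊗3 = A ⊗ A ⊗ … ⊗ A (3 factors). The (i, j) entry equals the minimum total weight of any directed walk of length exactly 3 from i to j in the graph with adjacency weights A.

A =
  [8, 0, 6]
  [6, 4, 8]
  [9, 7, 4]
A^⊗3 =
  [10, 6, 12]
  [12, 10, 14]
  [15, 13, 12]

Each entry (A^⊗3)_ij equals the minimum over all length-3 walks i = v_0 → v_1 → … → v_3 = j of Σ_t A[v_t][v_{t+1}]. For example, for (i, j) = (0, 2) we minimise over 9 possible intermediate vertex sequences; the minimum is 12, attained along the walk 0 → 1 → 0 → 2.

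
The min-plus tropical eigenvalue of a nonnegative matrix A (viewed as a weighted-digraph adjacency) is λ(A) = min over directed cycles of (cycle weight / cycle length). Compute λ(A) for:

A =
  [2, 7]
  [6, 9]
λ(A) = 2

Enumerate directed cycles and compute their means (weight / length). Sample:
  cycle 0 → 0: weight = 2, length = 1, mean = 2/1 ≈ 2.000
  cycle 1 → 1: weight = 9, length = 1, mean = 9/1 ≈ 9.000
  cycle 0 → 1 → 0: weight = 13, length = 2, mean = 13/2 ≈ 6.500
  cycle 1 → 0 → 1: weight = 13, length = 2, mean = 13/2 ≈ 6.500
Minimum mean = 2.000, attained e.g. along the cycle 0 → 0 with weight 2 and length 1. So λ(A) = 2/1 = 2.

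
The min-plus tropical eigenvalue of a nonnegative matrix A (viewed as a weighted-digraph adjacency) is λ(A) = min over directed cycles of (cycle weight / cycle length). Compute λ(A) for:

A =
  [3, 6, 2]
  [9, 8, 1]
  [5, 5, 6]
λ(A) = 3

Enumerate directed cycles and compute their means (weight / length). Sample:
  cycle 0 → 0: weight = 3, length = 1, mean = 3/1 ≈ 3.000
  cycle 1 → 1: weight = 8, length = 1, mean = 8/1 ≈ 8.000
  cycle 2 → 2: weight = 6, length = 1, mean = 6/1 ≈ 6.000
  cycle 0 → 1 → 0: weight = 15, length = 2, mean = 15/2 ≈ 7.500
  cycle 0 → 2 → 0: weight = 7, length = 2, mean = 7/2 ≈ 3.500
  cycle 1 → 0 → 1: weight = 15, length = 2, mean = 15/2 ≈ 7.500
Minimum mean = 3.000, attained e.g. along the cycle 0 → 0 with weight 3 and length 1. So λ(A) = 3/1 = 3.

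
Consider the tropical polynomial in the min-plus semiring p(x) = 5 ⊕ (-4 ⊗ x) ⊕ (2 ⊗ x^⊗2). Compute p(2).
p(2) = -2

A tropical monomial a ⊗ x^⊗i evaluates to a + i · x. Evaluating each term at x = 2:
  Term 0 contributes 5 + 0 · 2 = 5
  Term 1 contributes -4 + 1 · 2 = -2
  Term 2 contributes 2 + 2 · 2 = 6
p(2) = ⊕ of these = min[5, -2, 6] = -2.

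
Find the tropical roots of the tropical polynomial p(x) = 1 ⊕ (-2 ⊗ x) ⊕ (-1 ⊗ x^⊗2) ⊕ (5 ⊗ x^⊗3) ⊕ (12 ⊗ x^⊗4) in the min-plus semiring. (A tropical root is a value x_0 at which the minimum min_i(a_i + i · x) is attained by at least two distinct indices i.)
Roots: {-7, -6, -1, 3}

Each tropical root is a break point of the lower envelope of the lines y = a_i + i · x (there are 5 lines, with slopes 0, 1, ..., 4). Only the lines that attain the minimum somewhere contribute to roots; other lines are dominated. Here the surviving (envelope) indices are i = 4, i = 3, i = 2, i = 1, i = 0.
Intersections between consecutive envelope lines give the roots: for adjacent envelope indices i < j the intersection is x = (a_i − a_j) / (j − i). Reading off the sorted break points: {-7, -6, -1, 3}.
Verification: at each break x_0, at least two indices attain the minimum of min_i(a_i + i · x_0).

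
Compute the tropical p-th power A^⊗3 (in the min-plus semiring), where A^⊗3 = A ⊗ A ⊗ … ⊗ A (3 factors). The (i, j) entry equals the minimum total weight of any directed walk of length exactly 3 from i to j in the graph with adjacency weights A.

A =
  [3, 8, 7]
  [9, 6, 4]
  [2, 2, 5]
A^⊗3 =
  [9, 12, 13]
  [9, 11, 10]
  [8, 8, 11]

Each entry (A^⊗3)_ij equals the minimum over all length-3 walks i = v_0 → v_1 → … → v_3 = j of Σ_t A[v_t][v_{t+1}]. For example, for (i, j) = (0, 2) we minimise over 9 possible intermediate vertex sequences; the minimum is 13, attained along the walk 0 → 0 → 0 → 2.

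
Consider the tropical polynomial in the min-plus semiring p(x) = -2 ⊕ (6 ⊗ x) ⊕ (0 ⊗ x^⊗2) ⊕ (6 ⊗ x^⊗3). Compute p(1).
p(1) = -2

A tropical monomial a ⊗ x^⊗i evaluates to a + i · x. Evaluating each term at x = 1:
  Term 0 contributes -2 + 0 · 1 = -2
  Term 1 contributes 6 + 1 · 1 = 7
  Term 2 contributes 0 + 2 · 1 = 2
  Term 3 contributes 6 + 3 · 1 = 9
p(1) = ⊕ of these = min[-2, 7, 2, 9] = -2.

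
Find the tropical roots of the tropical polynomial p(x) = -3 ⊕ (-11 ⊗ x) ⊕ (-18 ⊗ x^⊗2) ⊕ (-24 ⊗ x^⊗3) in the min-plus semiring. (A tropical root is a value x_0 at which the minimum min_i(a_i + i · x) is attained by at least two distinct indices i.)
Roots: {6, 7, 8}

Each tropical root is a break point of the lower envelope of the lines y = a_i + i · x (there are 4 lines, with slopes 0, 1, ..., 3). Only the lines that attain the minimum somewhere contribute to roots; other lines are dominated. Here the surviving (envelope) indices are i = 3, i = 2, i = 1, i = 0.
Intersections between consecutive envelope lines give the roots: for adjacent envelope indices i < j the intersection is x = (a_i − a_j) / (j − i). Reading off the sorted break points: {6, 7, 8}.
Verification: at each break x_0, at least two indices attain the minimum of min_i(a_i + i · x_0).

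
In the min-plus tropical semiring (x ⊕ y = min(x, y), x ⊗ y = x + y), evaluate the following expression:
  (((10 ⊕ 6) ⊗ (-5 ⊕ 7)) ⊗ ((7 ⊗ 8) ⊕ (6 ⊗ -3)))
(((10 ⊕ 6) ⊗ (-5 ⊕ 7)) ⊗ ((7 ⊗ 8) ⊕ (6 ⊗ -3))) = 4

Expand innermost to outermost. Recall ⊕ takes the minimum of its arguments and ⊗ takes their sum. Working out the expression (((10 ⊕ 6) ⊗ (-5 ⊕ 7)) ⊗ ((7 ⊗ 8) ⊕ (6 ⊗ -3))) gives 4.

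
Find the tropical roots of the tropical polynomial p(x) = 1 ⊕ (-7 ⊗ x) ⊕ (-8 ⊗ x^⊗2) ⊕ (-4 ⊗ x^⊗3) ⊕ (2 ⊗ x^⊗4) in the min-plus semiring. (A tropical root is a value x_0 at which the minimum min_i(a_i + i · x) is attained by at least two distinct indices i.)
Roots: {-6, -4, 1, 8}

Each tropical root is a break point of the lower envelope of the lines y = a_i + i · x (there are 5 lines, with slopes 0, 1, ..., 4). Only the lines that attain the minimum somewhere contribute to roots; other lines are dominated. Here the surviving (envelope) indices are i = 4, i = 3, i = 2, i = 1, i = 0.
Intersections between consecutive envelope lines give the roots: for adjacent envelope indices i < j the intersection is x = (a_i − a_j) / (j − i). Reading off the sorted break points: {-6, -4, 1, 8}.
Verification: at each break x_0, at least two indices attain the minimum of min_i(a_i + i · x_0).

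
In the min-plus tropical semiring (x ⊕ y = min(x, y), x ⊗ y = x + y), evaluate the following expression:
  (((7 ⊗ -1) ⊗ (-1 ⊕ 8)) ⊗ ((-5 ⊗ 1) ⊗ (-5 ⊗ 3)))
(((7 ⊗ -1) ⊗ (-1 ⊕ 8)) ⊗ ((-5 ⊗ 1) ⊗ (-5 ⊗ 3))) = -1

Expand innermost to outermost. Recall ⊕ takes the minimum of its arguments and ⊗ takes their sum. Working out the expression (((7 ⊗ -1) ⊗ (-1 ⊕ 8)) ⊗ ((-5 ⊗ 1) ⊗ (-5 ⊗ 3))) gives -1.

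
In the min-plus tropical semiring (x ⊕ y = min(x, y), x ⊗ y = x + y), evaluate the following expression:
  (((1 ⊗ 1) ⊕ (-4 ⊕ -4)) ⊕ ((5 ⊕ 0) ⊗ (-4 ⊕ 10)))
(((1 ⊗ 1) ⊕ (-4 ⊕ -4)) ⊕ ((5 ⊕ 0) ⊗ (-4 ⊕ 10))) = -4

Expand innermost to outermost. Recall ⊕ takes the minimum of its arguments and ⊗ takes their sum. Working out the expression (((1 ⊗ 1) ⊕ (-4 ⊕ -4)) ⊕ ((5 ⊕ 0) ⊗ (-4 ⊕ 10))) gives -4.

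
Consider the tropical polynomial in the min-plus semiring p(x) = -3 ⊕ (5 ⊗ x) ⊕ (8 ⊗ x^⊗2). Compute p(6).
p(6) = -3

A tropical monomial a ⊗ x^⊗i evaluates to a + i · x. Evaluating each term at x = 6:
  Term 0 contributes -3 + 0 · 6 = -3
  Term 1 contributes 5 + 1 · 6 = 11
  Term 2 contributes 8 + 2 · 6 = 20
p(6) = ⊕ of these = min[-3, 11, 20] = -3.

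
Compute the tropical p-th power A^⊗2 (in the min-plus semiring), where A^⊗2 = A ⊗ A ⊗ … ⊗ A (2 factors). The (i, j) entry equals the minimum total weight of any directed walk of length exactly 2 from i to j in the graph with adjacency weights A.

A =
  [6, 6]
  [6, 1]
A^⊗2 =
  [12, 7]
  [7, 2]

Each entry (A^⊗2)_ij equals the minimum over all length-2 walks i = v_0 → v_1 → … → v_2 = j of Σ_t A[v_t][v_{t+1}]. For example, for (i, j) = (0, 1) we minimise over 2 possible intermediate vertex sequences; the minimum is 7, attained along the walk 0 → 1 → 1.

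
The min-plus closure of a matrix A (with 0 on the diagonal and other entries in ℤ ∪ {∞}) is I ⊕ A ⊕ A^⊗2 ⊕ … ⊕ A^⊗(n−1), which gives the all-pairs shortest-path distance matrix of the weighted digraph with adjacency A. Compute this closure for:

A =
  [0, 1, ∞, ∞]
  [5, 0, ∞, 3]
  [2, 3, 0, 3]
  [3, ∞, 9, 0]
Closure =
  [0, 1, 13, 4]
  [5, 0, 12, 3]
  [2, 3, 0, 3]
  [3, 4, 9, 0]

This is the Floyd-Warshall all-pairs shortest-path computation. For each intermediate vertex k = 0, 1, …, 3, update dist[i][j] ← min(dist[i][j], dist[i][k] + dist[k][j]). The final matrix gives, for each (i, j), the minimum total weight of any directed path from i to j (possibly empty when i = j).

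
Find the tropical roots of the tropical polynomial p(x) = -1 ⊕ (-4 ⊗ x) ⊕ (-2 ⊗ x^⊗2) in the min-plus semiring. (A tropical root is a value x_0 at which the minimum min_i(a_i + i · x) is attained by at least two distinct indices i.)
Roots: {-2, 3}

Each tropical root is a break point of the lower envelope of the lines y = a_i + i · x (there are 3 lines, with slopes 0, 1, ..., 2). Only the lines that attain the minimum somewhere contribute to roots; other lines are dominated. Here the surviving (envelope) indices are i = 2, i = 1, i = 0.
Intersections between consecutive envelope lines give the roots: for adjacent envelope indices i < j the intersection is x = (a_i − a_j) / (j − i). Reading off the sorted break points: {-2, 3}.
Verification: at each break x_0, at least two indices attain the minimum of min_i(a_i + i · x_0).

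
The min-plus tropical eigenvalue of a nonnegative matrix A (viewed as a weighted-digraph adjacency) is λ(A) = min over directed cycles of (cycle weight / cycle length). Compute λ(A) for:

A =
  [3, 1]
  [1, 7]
λ(A) = 1

Enumerate directed cycles and compute their means (weight / length). Sample:
  cycle 0 → 0: weight = 3, length = 1, mean = 3/1 ≈ 3.000
  cycle 1 → 1: weight = 7, length = 1, mean = 7/1 ≈ 7.000
  cycle 0 → 1 → 0: weight = 2, length = 2, mean = 2/2 ≈ 1.000
  cycle 1 → 0 → 1: weight = 2, length = 2, mean = 2/2 ≈ 1.000
Minimum mean = 1.000, attained e.g. along the cycle 0 → 1 → 0 with weight 2 and length 2. So λ(A) = 2/2 = 1.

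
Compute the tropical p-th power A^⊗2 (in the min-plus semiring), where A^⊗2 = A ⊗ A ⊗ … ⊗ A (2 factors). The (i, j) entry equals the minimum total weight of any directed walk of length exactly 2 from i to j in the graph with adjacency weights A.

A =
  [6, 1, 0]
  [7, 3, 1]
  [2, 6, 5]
A^⊗2 =
  [2, 4, 2]
  [3, 6, 4]
  [7, 3, 2]

Each entry (A^⊗2)_ij equals the minimum over all length-2 walks i = v_0 → v_1 → … → v_2 = j of Σ_t A[v_t][v_{t+1}]. For example, for (i, j) = (0, 2) we minimise over 3 possible intermediate vertex sequences; the minimum is 2, attained along the walk 0 → 1 → 2.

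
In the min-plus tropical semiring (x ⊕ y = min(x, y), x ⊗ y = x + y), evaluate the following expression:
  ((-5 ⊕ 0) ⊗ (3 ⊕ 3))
((-5 ⊕ 0) ⊗ (3 ⊕ 3)) = -2

Expand innermost to outermost. Recall ⊕ takes the minimum of its arguments and ⊗ takes their sum. Working out the expression ((-5 ⊕ 0) ⊗ (3 ⊕ 3)) gives -2.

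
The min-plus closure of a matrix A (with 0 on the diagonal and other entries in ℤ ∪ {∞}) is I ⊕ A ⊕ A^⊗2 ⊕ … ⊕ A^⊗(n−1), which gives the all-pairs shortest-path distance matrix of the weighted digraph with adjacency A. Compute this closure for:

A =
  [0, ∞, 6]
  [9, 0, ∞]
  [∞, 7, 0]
Closure =
  [0, 13, 6]
  [9, 0, 15]
  [16, 7, 0]

This is the Floyd-Warshall all-pairs shortest-path computation. For each intermediate vertex k = 0, 1, …, 2, update dist[i][j] ← min(dist[i][j], dist[i][k] + dist[k][j]). The final matrix gives, for each (i, j), the minimum total weight of any directed path from i to j (possibly empty when i = j).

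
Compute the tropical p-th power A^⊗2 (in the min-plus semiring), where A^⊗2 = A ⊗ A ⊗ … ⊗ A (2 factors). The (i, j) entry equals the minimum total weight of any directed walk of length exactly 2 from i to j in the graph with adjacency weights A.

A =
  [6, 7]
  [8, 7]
A^⊗2 =
  [12, 13]
  [14, 14]

Each entry (A^⊗2)_ij equals the minimum over all length-2 walks i = v_0 → v_1 → … → v_2 = j of Σ_t A[v_t][v_{t+1}]. For example, for (i, j) = (0, 1) we minimise over 2 possible intermediate vertex sequences; the minimum is 13, attained along the walk 0 → 0 → 1.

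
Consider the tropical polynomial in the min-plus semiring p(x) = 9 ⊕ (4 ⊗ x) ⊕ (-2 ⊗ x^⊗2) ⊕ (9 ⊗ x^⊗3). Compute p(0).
p(0) = -2

A tropical monomial a ⊗ x^⊗i evaluates to a + i · x. Evaluating each term at x = 0:
  Term 0 contributes 9 + 0 · 0 = 9
  Term 1 contributes 4 + 1 · 0 = 4
  Term 2 contributes -2 + 2 · 0 = -2
  Term 3 contributes 9 + 3 · 0 = 9
p(0) = ⊕ of these = min[9, 4, -2, 9] = -2.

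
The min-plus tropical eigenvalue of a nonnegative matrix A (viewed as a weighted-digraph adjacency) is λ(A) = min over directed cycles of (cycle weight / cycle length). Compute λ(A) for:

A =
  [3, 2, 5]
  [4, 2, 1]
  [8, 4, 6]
λ(A) = 2

Enumerate directed cycles and compute their means (weight / length). Sample:
  cycle 0 → 0: weight = 3, length = 1, mean = 3/1 ≈ 3.000
  cycle 1 → 1: weight = 2, length = 1, mean = 2/1 ≈ 2.000
  cycle 2 → 2: weight = 6, length = 1, mean = 6/1 ≈ 6.000
  cycle 0 → 1 → 0: weight = 6, length = 2, mean = 6/2 ≈ 3.000
  cycle 0 → 2 → 0: weight = 13, length = 2, mean = 13/2 ≈ 6.500
  cycle 1 → 0 → 1: weight = 6, length = 2, mean = 6/2 ≈ 3.000
Minimum mean = 2.000, attained e.g. along the cycle 1 → 1 with weight 2 and length 1. So λ(A) = 2/1 = 2.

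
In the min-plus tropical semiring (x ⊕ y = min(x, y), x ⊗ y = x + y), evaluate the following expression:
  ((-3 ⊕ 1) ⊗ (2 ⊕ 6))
((-3 ⊕ 1) ⊗ (2 ⊕ 6)) = -1

Expand innermost to outermost. Recall ⊕ takes the minimum of its arguments and ⊗ takes their sum. Working out the expression ((-3 ⊕ 1) ⊗ (2 ⊕ 6)) gives -1.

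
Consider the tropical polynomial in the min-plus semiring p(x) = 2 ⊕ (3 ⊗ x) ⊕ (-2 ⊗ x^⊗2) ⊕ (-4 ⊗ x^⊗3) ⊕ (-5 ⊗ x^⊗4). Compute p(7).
p(7) = 2

A tropical monomial a ⊗ x^⊗i evaluates to a + i · x. Evaluating each term at x = 7:
  Term 0 contributes 2 + 0 · 7 = 2
  Term 1 contributes 3 + 1 · 7 = 10
  Term 2 contributes -2 + 2 · 7 = 12
  Term 3 contributes -4 + 3 · 7 = 17
  Term 4 contributes -5 + 4 · 7 = 23
p(7) = ⊕ of these = min[2, 10, 12, 17, 23] = 2.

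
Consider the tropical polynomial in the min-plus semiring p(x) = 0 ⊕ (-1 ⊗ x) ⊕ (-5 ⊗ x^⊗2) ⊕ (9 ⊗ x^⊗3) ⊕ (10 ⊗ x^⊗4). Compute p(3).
p(3) = 0

A tropical monomial a ⊗ x^⊗i evaluates to a + i · x. Evaluating each term at x = 3:
  Term 0 contributes 0 + 0 · 3 = 0
  Term 1 contributes -1 + 1 · 3 = 2
  Term 2 contributes -5 + 2 · 3 = 1
  Term 3 contributes 9 + 3 · 3 = 18
  Term 4 contributes 10 + 4 · 3 = 22
p(3) = ⊕ of these = min[0, 2, 1, 18, 22] = 0.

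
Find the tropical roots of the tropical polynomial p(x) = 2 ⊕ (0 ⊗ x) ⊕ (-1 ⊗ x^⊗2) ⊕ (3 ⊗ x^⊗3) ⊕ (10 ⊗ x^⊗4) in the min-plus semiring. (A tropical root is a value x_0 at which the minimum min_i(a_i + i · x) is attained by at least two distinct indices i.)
Roots: {-7, -4, 1, 2}

Each tropical root is a break point of the lower envelope of the lines y = a_i + i · x (there are 5 lines, with slopes 0, 1, ..., 4). Only the lines that attain the minimum somewhere contribute to roots; other lines are dominated. Here the surviving (envelope) indices are i = 4, i = 3, i = 2, i = 1, i = 0.
Intersections between consecutive envelope lines give the roots: for adjacent envelope indices i < j the intersection is x = (a_i − a_j) / (j − i). Reading off the sorted break points: {-7, -4, 1, 2}.
Verification: at each break x_0, at least two indices attain the minimum of min_i(a_i + i · x_0).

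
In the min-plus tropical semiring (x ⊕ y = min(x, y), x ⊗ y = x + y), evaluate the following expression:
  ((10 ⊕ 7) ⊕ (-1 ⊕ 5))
((10 ⊕ 7) ⊕ (-1 ⊕ 5)) = -1

Expand innermost to outermost. Recall ⊕ takes the minimum of its arguments and ⊗ takes their sum. Working out the expression ((10 ⊕ 7) ⊕ (-1 ⊕ 5)) gives -1.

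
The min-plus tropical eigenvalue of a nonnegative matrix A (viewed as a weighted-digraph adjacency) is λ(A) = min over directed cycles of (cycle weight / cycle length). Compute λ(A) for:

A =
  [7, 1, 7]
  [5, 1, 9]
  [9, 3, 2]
λ(A) = 1

Enumerate directed cycles and compute their means (weight / length). Sample:
  cycle 0 → 0: weight = 7, length = 1, mean = 7/1 ≈ 7.000
  cycle 1 → 1: weight = 1, length = 1, mean = 1/1 ≈ 1.000
  cycle 2 → 2: weight = 2, length = 1, mean = 2/1 ≈ 2.000
  cycle 0 → 1 → 0: weight = 6, length = 2, mean = 6/2 ≈ 3.000
  cycle 0 → 2 → 0: weight = 16, length = 2, mean = 16/2 ≈ 8.000
  cycle 1 → 0 → 1: weight = 6, length = 2, mean = 6/2 ≈ 3.000
Minimum mean = 1.000, attained e.g. along the cycle 1 → 1 with weight 1 and length 1. So λ(A) = 1/1 = 1.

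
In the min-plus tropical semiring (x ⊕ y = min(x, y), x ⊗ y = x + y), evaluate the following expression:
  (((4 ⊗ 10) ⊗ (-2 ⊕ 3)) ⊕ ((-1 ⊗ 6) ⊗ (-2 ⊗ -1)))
(((4 ⊗ 10) ⊗ (-2 ⊕ 3)) ⊕ ((-1 ⊗ 6) ⊗ (-2 ⊗ -1))) = 2

Expand innermost to outermost. Recall ⊕ takes the minimum of its arguments and ⊗ takes their sum. Working out the expression (((4 ⊗ 10) ⊗ (-2 ⊕ 3)) ⊕ ((-1 ⊗ 6) ⊗ (-2 ⊗ -1))) gives 2.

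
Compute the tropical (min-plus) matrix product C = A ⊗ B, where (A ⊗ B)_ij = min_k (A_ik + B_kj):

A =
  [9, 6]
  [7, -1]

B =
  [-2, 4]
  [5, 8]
A ⊗ B =
  [7, 13]
  [4, 7]

Apply the min-plus product entry-by-entry:
  C[0][0] = min over k of (A[0][0] + B[0][0] = 9 + -2 = 7, A[0][1] + B[1][0] = 6 + 5 = 11) = 7 (attained at k = 0)
  C[0][1] = min over k of (A[0][0] + B[0][1] = 9 + 4 = 13, A[0][1] + B[1][1] = 6 + 8 = 14) = 13 (attained at k = 0)
  C[1][0] = min over k of (A[1][0] + B[0][0] = 7 + -2 = 5, A[1][1] + B[1][0] = -1 + 5 = 4) = 4 (attained at k = 1)
  C[1][1] = min over k of (A[1][0] + B[0][1] = 7 + 4 = 11, A[1][1] + B[1][1] = -1 + 8 = 7) = 7 (attained at k = 1)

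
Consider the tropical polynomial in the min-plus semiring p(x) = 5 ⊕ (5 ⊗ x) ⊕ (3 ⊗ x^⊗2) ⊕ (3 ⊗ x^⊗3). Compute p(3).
p(3) = 5

A tropical monomial a ⊗ x^⊗i evaluates to a + i · x. Evaluating each term at x = 3:
  Term 0 contributes 5 + 0 · 3 = 5
  Term 1 contributes 5 + 1 · 3 = 8
  Term 2 contributes 3 + 2 · 3 = 9
  Term 3 contributes 3 + 3 · 3 = 12
p(3) = ⊕ of these = min[5, 8, 9, 12] = 5.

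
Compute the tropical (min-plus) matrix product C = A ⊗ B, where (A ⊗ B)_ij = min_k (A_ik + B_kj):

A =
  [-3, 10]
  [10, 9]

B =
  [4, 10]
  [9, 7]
A ⊗ B =
  [1, 7]
  [14, 16]

Apply the min-plus product entry-by-entry:
  C[0][0] = min over k of (A[0][0] + B[0][0] = -3 + 4 = 1, A[0][1] + B[1][0] = 10 + 9 = 19) = 1 (attained at k = 0)
  C[0][1] = min over k of (A[0][0] + B[0][1] = -3 + 10 = 7, A[0][1] + B[1][1] = 10 + 7 = 17) = 7 (attained at k = 0)
  C[1][0] = min over k of (A[1][0] + B[0][0] = 10 + 4 = 14, A[1][1] + B[1][0] = 9 + 9 = 18) = 14 (attained at k = 0)
  C[1][1] = min over k of (A[1][0] + B[0][1] = 10 + 10 = 20, A[1][1] + B[1][1] = 9 + 7 = 16) = 16 (attained at k = 1)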